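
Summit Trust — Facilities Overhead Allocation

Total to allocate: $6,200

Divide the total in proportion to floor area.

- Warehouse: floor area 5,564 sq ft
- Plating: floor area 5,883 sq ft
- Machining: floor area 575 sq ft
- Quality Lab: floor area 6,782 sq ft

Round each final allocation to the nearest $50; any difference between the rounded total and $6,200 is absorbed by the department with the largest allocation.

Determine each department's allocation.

Warehouse: $1,850 | Plating: $1,950 | Machining: $200 | Quality Lab: $2,200

Floor area total: 18,804.
Raw shares: Warehouse 5,564/18,804 × $6,200 = 1,834.55; Plating 5,883/18,804 × $6,200 = 1,939.73; Machining 575/18,804 × $6,200 = 189.59; Quality Lab 6,782/18,804 × $6,200 = 2,236.14.
Rounded to nearest $50: Warehouse $1,850; Plating $1,950; Machining $200; Quality Lab $2,250. Sum = $6,250.
Difference $6,200 − $6,250 = −$50 applied to largest allocation (Quality Lab): Quality Lab becomes $2,200.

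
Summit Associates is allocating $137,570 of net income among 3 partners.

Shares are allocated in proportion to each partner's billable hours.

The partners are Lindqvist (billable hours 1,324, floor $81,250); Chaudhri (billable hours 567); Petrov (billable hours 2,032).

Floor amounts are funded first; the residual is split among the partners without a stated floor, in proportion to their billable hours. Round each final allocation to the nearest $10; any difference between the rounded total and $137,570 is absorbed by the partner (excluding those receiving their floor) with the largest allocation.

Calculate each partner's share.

Guaranteed amounts: Lindqvist $81,250. Residual $56,320.
Residual split over remaining billable hours 2,599: Chaudhri 12,286.82 → $12,290; Petrov 44,033.18 → $44,030.

Lindqvist: $81,250 · Chaudhri: $12,290 · Petrov: $44,030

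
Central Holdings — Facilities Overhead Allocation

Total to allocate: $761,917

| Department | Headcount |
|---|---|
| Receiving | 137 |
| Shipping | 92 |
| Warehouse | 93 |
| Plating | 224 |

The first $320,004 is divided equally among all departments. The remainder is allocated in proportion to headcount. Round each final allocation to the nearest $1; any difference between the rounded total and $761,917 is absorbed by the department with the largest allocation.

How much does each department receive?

Receiving: $190,884; Shipping: $154,463; Warehouse: $155,272; Plating: $261,298

$320,004 shared equally gives $80,001 per department.
Remainder $441,913 by headcount (total 546): Receiving 110,882.93 → $110,883; Shipping 74,461.53 → $74,462; Warehouse 75,270.90 → $75,271; Plating 181,297.64 → $181,298.
Rounding difference −$1 on remainder applied to Plating.
Totals: Receiving $80,001 + $110,883 = $190,884; Shipping $80,001 + $74,462 = $154,463; Warehouse $80,001 + $75,271 = $155,272; Plating $80,001 + $181,297 = $261,298.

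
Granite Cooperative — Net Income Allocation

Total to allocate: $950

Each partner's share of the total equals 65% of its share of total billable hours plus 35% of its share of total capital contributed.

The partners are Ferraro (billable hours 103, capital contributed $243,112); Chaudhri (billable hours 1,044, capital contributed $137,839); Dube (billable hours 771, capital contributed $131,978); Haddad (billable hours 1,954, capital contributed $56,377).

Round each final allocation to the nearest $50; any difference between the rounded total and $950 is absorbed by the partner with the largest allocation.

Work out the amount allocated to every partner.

Billable hours total 3,872; capital contributed total 569,306.
Combined weights (65% billable hours + 35% capital contributed): Ferraro 0.1668; Chaudhri 0.2600; Dube 0.2106; Haddad 0.3627.
Raw shares: Ferraro 158.41; Chaudhri 247.00; Dube 200.04; Haddad 344.55.
Rounded to nearest $50: Ferraro $150; Chaudhri $250; Dube $200; Haddad $350. Sum = $950.
No rounding difference to absorb.

Ferraro: $150 · Chaudhri: $250 · Dube: $200 · Haddad: $350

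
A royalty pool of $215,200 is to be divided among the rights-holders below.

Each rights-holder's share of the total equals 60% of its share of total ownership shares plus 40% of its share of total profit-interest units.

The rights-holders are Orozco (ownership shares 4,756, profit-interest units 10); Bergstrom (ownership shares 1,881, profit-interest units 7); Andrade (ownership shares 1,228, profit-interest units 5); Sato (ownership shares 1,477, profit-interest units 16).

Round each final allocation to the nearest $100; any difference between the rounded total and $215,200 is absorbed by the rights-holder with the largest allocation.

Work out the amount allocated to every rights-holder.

Totals — ownership shares 9,342, profit-interest units 38.
Combined weights (60% ownership shares + 40% profit-interest units): Orozco 0.4107; Bergstrom 0.1945; Andrade 0.1315; Sato 0.2633.
Unrounded shares: Orozco 88,387.45; Bergstrom 41,854.99; Andrade 28,299.06; Sato 56,658.49.
Rounded to nearest $100: Orozco $88,400; Bergstrom $41,900; Andrade $28,300; Sato $56,700. Sum = $215,300.
Difference $215,200 − $215,300 = −$100 applied to largest allocation (Orozco): Orozco becomes $88,300.

Orozco: $88,300 · Bergstrom: $41,900 · Andrade: $28,300 · Sato: $56,700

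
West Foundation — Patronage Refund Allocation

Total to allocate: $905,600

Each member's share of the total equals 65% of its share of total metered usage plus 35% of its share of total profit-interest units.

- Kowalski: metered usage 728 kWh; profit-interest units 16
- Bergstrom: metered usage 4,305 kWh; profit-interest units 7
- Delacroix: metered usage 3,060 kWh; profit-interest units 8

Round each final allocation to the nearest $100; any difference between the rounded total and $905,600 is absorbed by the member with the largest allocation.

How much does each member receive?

Kowalski: $216,500 | Bergstrom: $384,700 | Delacroix: $304,400

Metered usage total 8,093; profit-interest units total 31.
Blended shares (65% metered usage + 35% profit-interest units): Kowalski 0.2391; Bergstrom 0.4248; Delacroix 0.3361.
Proportional shares: Kowalski 216,542.95; Bergstrom 384,693.47; Delacroix 304,363.58.
At nearest $100: Kowalski $216,500; Bergstrom $384,700; Delacroix $304,400. Sum = $905,600.
Sum already equals the total — no adjustment.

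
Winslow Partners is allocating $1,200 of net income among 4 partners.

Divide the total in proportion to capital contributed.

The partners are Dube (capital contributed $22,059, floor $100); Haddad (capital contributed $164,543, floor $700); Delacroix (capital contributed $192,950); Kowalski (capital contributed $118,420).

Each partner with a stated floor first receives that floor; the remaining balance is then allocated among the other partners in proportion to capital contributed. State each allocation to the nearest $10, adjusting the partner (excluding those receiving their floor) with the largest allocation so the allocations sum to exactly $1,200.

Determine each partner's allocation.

Dube: $100 | Haddad: $700 | Delacroix: $250 | Kowalski: $150

Guaranteed amounts: Dube $100; Haddad $700. Remaining pool $400.
Remaining pool split over remaining capital contributed 311,370: Delacroix 247.87 → $250; Kowalski 152.13 → $150.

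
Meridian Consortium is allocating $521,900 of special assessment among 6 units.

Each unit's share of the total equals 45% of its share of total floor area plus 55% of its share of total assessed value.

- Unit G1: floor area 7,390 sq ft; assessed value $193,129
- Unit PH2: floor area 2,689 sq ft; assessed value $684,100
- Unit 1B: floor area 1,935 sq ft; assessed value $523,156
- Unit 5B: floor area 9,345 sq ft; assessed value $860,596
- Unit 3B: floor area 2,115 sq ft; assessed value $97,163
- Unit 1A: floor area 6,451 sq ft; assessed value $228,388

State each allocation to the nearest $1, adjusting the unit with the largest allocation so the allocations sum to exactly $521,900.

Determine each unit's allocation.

Floor area total 29,925; assessed value total 2,586,532.
Blended shares (45% floor area + 55% assessed value): Unit G1 0.1522; Unit PH2 0.1859; Unit 1B 0.1403; Unit 5B 0.3235; Unit 3B 0.0525; Unit 1A 0.1456.
Raw shares: Unit G1 79,430.44; Unit PH2 97,022.81; Unit 1B 73,244.28; Unit 5B 168,846.86; Unit 3B 27,381.61; Unit 1A 75,973.99.
After rounding ($1): Unit G1 $79,430; Unit PH2 $97,023; Unit 1B $73,244; Unit 5B $168,847; Unit 3B $27,382; Unit 1A $75,974. Sum = $521,900.
No rounding difference to absorb.

Unit G1: $79,430; Unit PH2: $97,023; Unit 1B: $73,244; Unit 5B: $168,847; Unit 3B: $27,382; Unit 1A: $75,974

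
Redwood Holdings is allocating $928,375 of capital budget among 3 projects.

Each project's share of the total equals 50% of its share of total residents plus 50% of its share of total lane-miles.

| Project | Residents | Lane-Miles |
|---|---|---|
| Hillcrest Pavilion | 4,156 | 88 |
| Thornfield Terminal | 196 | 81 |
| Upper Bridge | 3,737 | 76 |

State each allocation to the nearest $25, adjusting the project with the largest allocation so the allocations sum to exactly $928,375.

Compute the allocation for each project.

Hillcrest Pavilion: $405,200; Thornfield Terminal: $164,725; Upper Bridge: $358,450

Residents total 8,089; lane-miles total 245.
Combined weights (50% residents + 50% lane-miles): Hillcrest Pavilion 0.4365; Thornfield Terminal 0.1774; Upper Bridge 0.3861.
Raw shares: Hillcrest Pavilion 405,220.75; Thornfield Terminal 164,713.54; Upper Bridge 358,440.71.
At nearest $25: Hillcrest Pavilion $405,225; Thornfield Terminal $164,725; Upper Bridge $358,450. Sum = $928,400.
Difference $928,375 − $928,400 = −$25 applied to largest allocation (Hillcrest Pavilion): Hillcrest Pavilion becomes $405,200.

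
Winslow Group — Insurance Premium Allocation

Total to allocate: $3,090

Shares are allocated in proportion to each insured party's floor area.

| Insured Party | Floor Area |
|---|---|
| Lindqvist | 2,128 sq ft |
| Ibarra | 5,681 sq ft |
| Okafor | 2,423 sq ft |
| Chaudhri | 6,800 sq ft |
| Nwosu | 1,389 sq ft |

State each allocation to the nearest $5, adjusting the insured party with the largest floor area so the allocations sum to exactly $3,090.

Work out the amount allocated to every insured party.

Total floor area = 2,128 + 5,681 + 2,423 + 6,800 + 1,389 = 18,421.
Raw shares: Lindqvist 356.96; Ibarra 952.95; Okafor 406.44; Chaudhri 1,140.65; Nwosu 233.00.
Rounded to nearest $5: Lindqvist $355; Ibarra $955; Okafor $405; Chaudhri $1,140; Nwosu $235. Sum = $3,090.
No rounding difference to absorb.

Lindqvist: $355 · Ibarra: $955 · Okafor: $405 · Chaudhri: $1,140 · Nwosu: $235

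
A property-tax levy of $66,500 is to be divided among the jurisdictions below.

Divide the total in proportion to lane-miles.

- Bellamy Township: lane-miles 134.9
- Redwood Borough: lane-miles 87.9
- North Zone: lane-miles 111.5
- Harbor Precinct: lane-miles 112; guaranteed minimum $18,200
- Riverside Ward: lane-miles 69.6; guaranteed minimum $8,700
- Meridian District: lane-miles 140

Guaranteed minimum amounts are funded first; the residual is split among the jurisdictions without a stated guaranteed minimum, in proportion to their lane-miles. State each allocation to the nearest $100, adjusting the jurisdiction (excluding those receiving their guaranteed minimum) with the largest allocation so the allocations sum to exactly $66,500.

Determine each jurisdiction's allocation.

Guaranteed amounts: Harbor Precinct $18,200; Riverside Ward $8,700. Residual $39,600.
Residual split over remaining lane-miles 474.3: Bellamy Township 11,263.00 → $11,300; Redwood Borough 7,338.90 → $7,300; North Zone 9,309.30 → $9,300; Meridian District 11,688.80 → $11,700.

Bellamy Township: $11,300; Redwood Borough: $7,300; North Zone: $9,300; Harbor Precinct: $18,200; Riverside Ward: $8,700; Meridian District: $11,700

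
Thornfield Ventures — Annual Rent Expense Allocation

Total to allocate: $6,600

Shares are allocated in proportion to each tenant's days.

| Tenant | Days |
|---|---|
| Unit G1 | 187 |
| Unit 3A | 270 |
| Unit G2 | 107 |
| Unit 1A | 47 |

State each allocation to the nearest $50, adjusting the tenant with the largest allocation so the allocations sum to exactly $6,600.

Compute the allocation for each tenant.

Unit G1: $2,000; Unit 3A: $2,950; Unit G2: $1,150; Unit 1A: $500

Sum of days: 611.
Proportional shares: Unit G1 187/611 × $6,600 = 2,019.97; Unit 3A 270/611 × $6,600 = 2,916.53; Unit G2 107/611 × $6,600 = 1,155.81; Unit 1A 47/611 × $6,600 = 507.69.
After rounding ($50): Unit G1 $2,000; Unit 3A $2,900; Unit G2 $1,150; Unit 1A $500. Sum = $6,550.
Difference $6,600 − $6,550 = +$50 applied to largest allocation (Unit 3A): Unit 3A becomes $2,950.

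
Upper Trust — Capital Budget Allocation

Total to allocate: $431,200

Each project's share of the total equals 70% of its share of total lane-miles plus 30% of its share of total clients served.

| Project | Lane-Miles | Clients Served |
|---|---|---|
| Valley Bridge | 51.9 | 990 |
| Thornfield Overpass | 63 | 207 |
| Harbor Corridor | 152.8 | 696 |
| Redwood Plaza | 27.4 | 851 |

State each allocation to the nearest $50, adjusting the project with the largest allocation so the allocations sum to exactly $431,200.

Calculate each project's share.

Lane-miles total 295.1; clients served total 2,744.
Composite weights (70% lane-miles + 30% clients served): Valley Bridge 0.2313; Thornfield Overpass 0.1721; Harbor Corridor 0.4385; Redwood Plaza 0.1580.
Raw shares: Valley Bridge 99,756.81; Thornfield Overpass 74,197.47; Harbor Corridor 189,101.34; Redwood Plaza 68,144.38.
At nearest $50: Valley Bridge $99,750; Thornfield Overpass $74,200; Harbor Corridor $189,100; Redwood Plaza $68,150. Sum = $431,200.
No rounding difference to absorb.

Valley Bridge: $99,750 | Thornfield Overpass: $74,200 | Harbor Corridor: $189,100 | Redwood Plaza: $68,150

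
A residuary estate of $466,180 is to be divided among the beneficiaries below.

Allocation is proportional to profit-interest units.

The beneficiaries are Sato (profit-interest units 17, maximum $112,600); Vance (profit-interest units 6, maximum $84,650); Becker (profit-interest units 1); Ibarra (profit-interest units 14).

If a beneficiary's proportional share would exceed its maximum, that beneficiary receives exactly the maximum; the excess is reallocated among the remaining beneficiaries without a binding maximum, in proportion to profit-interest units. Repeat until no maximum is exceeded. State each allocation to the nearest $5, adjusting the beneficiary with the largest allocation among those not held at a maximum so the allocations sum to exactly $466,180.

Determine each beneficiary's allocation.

Sato: $112,600 · Vance: $84,650 · Becker: $17,930 · Ibarra: $251,000

Combined profit-interest units = 38.
Unconstrained shares: Sato 208,554.21; Vance 73,607.37; Becker 12,267.89; Ibarra 171,750.53.
Held at cap: Sato ($112,600); balance $353,580 reallocated over remaining profit-interest units 21.
Held at cap: Vance ($84,650); balance $268,930 reallocated over remaining profit-interest units 15.
Shares after redistribution: Becker 17,928.67 → $17,930; Ibarra 251,001.33 → $251,000.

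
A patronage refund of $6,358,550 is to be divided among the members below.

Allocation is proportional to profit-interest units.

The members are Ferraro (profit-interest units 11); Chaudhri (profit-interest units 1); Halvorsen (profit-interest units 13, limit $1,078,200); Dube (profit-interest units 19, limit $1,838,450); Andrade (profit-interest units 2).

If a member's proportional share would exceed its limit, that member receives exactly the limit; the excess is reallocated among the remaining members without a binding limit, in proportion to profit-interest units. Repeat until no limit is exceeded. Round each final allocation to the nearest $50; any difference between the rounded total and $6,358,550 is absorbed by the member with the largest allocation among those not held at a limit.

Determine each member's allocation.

Sum of profit-interest units: 46.
Unconstrained shares: Ferraro 1,520,522.83; Chaudhri 138,229.35; Halvorsen 1,796,981.52; Dube 2,626,357.61; Andrade 276,458.70.
Capped: Halvorsen ($1,078,200), Dube ($1,838,450); residual $3,441,900 reallocated over remaining profit-interest units 14.
Shares after redistribution: Ferraro 2,704,350.00 → $2,704,350; Chaudhri 245,850.00 → $245,850; Andrade 491,700.00 → $491,700.

Ferraro: $2,704,350; Chaudhri: $245,850; Halvorsen: $1,078,200; Dube: $1,838,450; Andrade: $491,700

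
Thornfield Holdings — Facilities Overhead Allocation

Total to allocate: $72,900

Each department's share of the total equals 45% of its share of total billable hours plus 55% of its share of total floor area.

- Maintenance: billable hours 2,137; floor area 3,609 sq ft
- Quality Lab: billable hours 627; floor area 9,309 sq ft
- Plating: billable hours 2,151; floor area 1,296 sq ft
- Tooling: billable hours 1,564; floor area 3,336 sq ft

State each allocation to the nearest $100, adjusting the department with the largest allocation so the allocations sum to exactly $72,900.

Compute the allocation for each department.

Totals — billable hours 6,479, floor area 17,550.
Blended shares (45% billable hours + 55% floor area): Maintenance 0.2615; Quality Lab 0.3353; Plating 0.1900; Tooling 0.2132.
Unrounded shares: Maintenance 19,065.41; Quality Lab 24,442.16; Plating 13,851.98; Tooling 15,540.45.
At nearest $100: Maintenance $19,100; Quality Lab $24,400; Plating $13,900; Tooling $15,500. Sum = $72,900.
Sum already equals the total — no adjustment.

Maintenance: $19,100 | Quality Lab: $24,400 | Plating: $13,900 | Tooling: $15,500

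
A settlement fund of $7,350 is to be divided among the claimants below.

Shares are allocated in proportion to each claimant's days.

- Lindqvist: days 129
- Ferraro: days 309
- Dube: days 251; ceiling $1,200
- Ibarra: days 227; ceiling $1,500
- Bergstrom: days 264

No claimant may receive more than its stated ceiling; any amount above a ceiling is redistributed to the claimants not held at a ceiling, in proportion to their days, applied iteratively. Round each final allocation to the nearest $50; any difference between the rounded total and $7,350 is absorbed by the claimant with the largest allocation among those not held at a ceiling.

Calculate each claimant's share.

Total days = 1,180.
Pro-rata shares before constraints: Lindqvist 803.52; Ferraro 1,924.70; Dube 1,563.43; Ibarra 1,413.94; Bergstrom 1,644.41.
Capped: Dube ($1,200); residual $6,150 reallocated over remaining days 929.
Capped: Ibarra ($1,500); residual $4,650 reallocated over remaining days 702.
Shares after redistribution: Lindqvist 854.49 → $850; Ferraro 2,046.79 → $2,050; Bergstrom 1,748.72 → $1,750.

Lindqvist: $850 | Ferraro: $2,050 | Dube: $1,200 | Ibarra: $1,500 | Bergstrom: $1,750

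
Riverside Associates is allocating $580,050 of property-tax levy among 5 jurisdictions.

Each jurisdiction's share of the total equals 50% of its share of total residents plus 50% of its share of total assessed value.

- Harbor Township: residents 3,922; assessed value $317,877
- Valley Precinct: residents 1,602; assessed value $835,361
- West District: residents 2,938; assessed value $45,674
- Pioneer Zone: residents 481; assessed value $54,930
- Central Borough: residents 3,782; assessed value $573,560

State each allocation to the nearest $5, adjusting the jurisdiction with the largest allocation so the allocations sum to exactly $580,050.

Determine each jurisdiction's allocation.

Harbor Township: $139,840 · Valley Precinct: $169,090 · West District: $74,210 · Pioneer Zone: $19,680 · Central Borough: $177,230

Residents total 12,725; assessed value total 1,827,402.
Blended shares (50% residents + 50% assessed value): Harbor Township 0.2411; Valley Precinct 0.2915; West District 0.1279; Pioneer Zone 0.0339; Central Borough 0.3055.
Pro-rata amounts: Harbor Township 139,839.15; Valley Precinct 169,091.62; West District 74,211.03; Pioneer Zone 19,680.71; Central Borough 177,227.48.
After rounding ($5): Harbor Township $139,840; Valley Precinct $169,090; West District $74,210; Pioneer Zone $19,680; Central Borough $177,225. Sum = $580,045.
Difference $580,050 − $580,045 = +$5 applied to largest allocation (Central Borough): Central Borough becomes $177,230.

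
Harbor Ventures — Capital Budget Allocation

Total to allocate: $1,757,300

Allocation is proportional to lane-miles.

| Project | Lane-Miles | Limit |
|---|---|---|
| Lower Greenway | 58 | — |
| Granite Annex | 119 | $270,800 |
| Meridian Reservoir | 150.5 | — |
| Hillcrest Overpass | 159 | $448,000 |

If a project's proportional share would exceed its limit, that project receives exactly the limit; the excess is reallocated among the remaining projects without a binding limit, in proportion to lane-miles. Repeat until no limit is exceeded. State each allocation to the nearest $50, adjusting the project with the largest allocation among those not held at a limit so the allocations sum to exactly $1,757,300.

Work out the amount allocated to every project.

Lower Greenway: $288,900; Granite Annex: $270,800; Meridian Reservoir: $749,600; Hillcrest Overpass: $448,000

Combined lane-miles = 486.5.
Unconstrained shares: Lower Greenway 209,503.39; Granite Annex 429,843.17; Meridian Reservoir 543,625.18; Hillcrest Overpass 574,328.26.
Cap binds for Granite Annex ($270,800), Hillcrest Overpass ($448,000); balance $1,038,500 reallocated over remaining lane-miles 208.5.
Remaining shares: Lower Greenway 288,887.29 → $288,900; Meridian Reservoir 749,612.71 → $749,600.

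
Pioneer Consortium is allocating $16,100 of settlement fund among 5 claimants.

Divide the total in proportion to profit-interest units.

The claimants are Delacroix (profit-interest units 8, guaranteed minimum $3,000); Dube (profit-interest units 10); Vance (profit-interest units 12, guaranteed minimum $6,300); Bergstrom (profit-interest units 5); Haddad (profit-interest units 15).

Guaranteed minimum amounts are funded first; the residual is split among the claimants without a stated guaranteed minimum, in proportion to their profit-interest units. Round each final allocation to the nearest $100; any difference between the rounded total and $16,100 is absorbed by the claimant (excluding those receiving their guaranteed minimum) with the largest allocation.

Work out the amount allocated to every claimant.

Fund the minimums — Delacroix $3,000; Vance $6,300. Balance $6,800.
Balance split over remaining profit-interest units 30: Dube 2,266.67 → $2,300; Bergstrom 1,133.33 → $1,100; Haddad 3,400.00 → $3,400.

Delacroix: $3,000 | Dube: $2,300 | Vance: $6,300 | Bergstrom: $1,100 | Haddad: $3,400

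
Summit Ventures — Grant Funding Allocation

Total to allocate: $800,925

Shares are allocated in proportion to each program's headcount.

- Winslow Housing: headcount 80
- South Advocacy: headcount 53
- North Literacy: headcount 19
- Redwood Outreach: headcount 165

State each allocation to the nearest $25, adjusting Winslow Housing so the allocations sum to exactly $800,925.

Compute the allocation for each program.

Winslow Housing: $202,150 · South Advocacy: $133,900 · North Literacy: $48,000 · Redwood Outreach: $416,875

Total headcount = 317.
Pro-rata amounts: Winslow Housing 80/317 × $800,925 = 202,126.18; South Advocacy 53/317 × $800,925 = 133,908.60; North Literacy 19/317 × $800,925 = 48,004.97; Redwood Outreach 165/317 × $800,925 = 416,885.25.
At nearest $25: Winslow Housing $202,125; South Advocacy $133,900; North Literacy $48,000; Redwood Outreach $416,875. Sum = $800,900.
Difference $800,925 − $800,900 = +$25 applied to Winslow Housing: Winslow Housing becomes $202,150.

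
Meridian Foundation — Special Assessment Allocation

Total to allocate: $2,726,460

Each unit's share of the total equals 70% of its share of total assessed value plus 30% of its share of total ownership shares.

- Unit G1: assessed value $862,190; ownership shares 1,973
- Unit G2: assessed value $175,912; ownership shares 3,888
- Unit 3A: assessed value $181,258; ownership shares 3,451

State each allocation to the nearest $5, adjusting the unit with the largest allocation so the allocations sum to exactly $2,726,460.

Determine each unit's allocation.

Unit G1: $1,522,790; Unit G2: $616,845; Unit 3A: $586,825

Totals — assessed value 1,219,360, ownership shares 9,312.
Combined weights (70% assessed value + 30% ownership shares): Unit G1 0.5585; Unit G2 0.2262; Unit 3A 0.2152.
Unrounded shares: Unit G1 1,522,787.82; Unit G2 616,844.73; Unit 3A 586,827.44.
After rounding ($5): Unit G1 $1,522,790; Unit G2 $616,845; Unit 3A $586,825. Sum = $2,726,460.
No rounding difference to absorb.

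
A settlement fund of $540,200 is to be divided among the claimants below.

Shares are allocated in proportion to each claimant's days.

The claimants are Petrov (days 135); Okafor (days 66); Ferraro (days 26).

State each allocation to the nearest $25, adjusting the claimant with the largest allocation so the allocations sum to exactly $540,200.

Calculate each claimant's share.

Petrov: $321,250 | Okafor: $157,075 | Ferraro: $61,875

Days total: 227.
Unrounded shares: Petrov 135/227 × $540,200 = 321,264.32; Okafor 66/227 × $540,200 = 157,062.56; Ferraro 26/227 × $540,200 = 61,873.13.
At nearest $25: Petrov $321,275; Okafor $157,075; Ferraro $61,875. Sum = $540,225.
Difference $540,200 − $540,225 = −$25 applied to largest allocation (Petrov): Petrov becomes $321,250.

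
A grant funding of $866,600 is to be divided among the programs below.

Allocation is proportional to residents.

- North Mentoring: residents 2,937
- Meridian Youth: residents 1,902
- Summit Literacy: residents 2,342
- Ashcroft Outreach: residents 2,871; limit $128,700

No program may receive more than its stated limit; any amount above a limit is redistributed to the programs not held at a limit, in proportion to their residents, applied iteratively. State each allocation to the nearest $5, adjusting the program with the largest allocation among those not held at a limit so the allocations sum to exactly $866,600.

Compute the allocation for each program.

Combined residents = 10,052.
Unconstrained shares: North Mentoring 253,203.76; Meridian Youth 163,974.65; Summit Literacy 201,907.80; Ashcroft Outreach 247,513.79.
Cap binds for Ashcroft Outreach ($128,700); balance $737,900 reallocated over remaining residents 7,181.
Remaining shares: North Mentoring 301,798.12 → $301,800; Meridian Youth 195,444.34 → $195,445; Summit Literacy 240,657.54 → $240,660.
Rounding difference −$5 applied to North Mentoring → $301,795.

North Mentoring: $301,795; Meridian Youth: $195,445; Summit Literacy: $240,660; Ashcroft Outreach: $128,700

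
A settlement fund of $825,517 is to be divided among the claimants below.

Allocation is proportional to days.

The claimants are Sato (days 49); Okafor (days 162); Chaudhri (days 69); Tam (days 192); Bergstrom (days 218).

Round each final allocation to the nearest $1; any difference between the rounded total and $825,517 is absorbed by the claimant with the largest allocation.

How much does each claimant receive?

Sato: $58,624; Okafor: $193,817; Chaudhri: $82,552; Tam: $229,709; Bergstrom: $260,815

Sum of days: 690.
Pro-rata amounts: Sato 49/690 × $825,517 = 58,623.67; Okafor 162/690 × $825,517 = 193,817.03; Chaudhri 69/690 × $825,517 = 82,551.70; Tam 192/690 × $825,517 = 229,709.08; Bergstrom 218/690 × $825,517 = 260,815.52.
At nearest $1: Sato $58,624; Okafor $193,817; Chaudhri $82,552; Tam $229,709; Bergstrom $260,816. Sum = $825,518.
Difference $825,517 − $825,518 = −$1 applied to largest allocation (Bergstrom): Bergstrom becomes $260,815.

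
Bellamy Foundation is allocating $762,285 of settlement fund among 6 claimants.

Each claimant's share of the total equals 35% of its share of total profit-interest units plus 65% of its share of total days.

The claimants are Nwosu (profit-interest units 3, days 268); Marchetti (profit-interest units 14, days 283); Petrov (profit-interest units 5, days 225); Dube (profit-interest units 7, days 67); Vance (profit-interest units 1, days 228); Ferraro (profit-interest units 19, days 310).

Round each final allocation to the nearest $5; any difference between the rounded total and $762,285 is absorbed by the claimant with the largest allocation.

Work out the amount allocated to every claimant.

Nwosu: $112,490 · Marchetti: $177,765 · Petrov: $107,950 · Dube: $62,155 · Vance: $87,250 · Ferraro: $214,675

Profit-interest units total 49; days total 1,381.
Blended shares (35% profit-interest units + 65% days): Nwosu 0.1476; Marchetti 0.2332; Petrov 0.1416; Dube 0.0815; Vance 0.1145; Ferraro 0.2816.
Unrounded shares: Nwosu 112,489.67; Marchetti 177,765.30; Petrov 107,951.60; Dube 62,153.00; Vance 87,248.40; Ferraro 214,677.02.
Rounded to nearest $5: Nwosu $112,490; Marchetti $177,765; Petrov $107,950; Dube $62,155; Vance $87,250; Ferraro $214,675. Sum = $762,285.
No rounding difference to absorb.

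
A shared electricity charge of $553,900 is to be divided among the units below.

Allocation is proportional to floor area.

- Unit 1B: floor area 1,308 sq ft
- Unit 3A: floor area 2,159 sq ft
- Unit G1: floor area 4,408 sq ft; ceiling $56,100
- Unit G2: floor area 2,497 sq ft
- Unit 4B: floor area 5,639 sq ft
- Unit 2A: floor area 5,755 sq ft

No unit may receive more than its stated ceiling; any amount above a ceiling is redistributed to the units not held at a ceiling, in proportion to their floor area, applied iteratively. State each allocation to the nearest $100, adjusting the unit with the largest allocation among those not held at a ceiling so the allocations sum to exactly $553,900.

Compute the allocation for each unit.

Unit 1B: $37,500 · Unit 3A: $61,900 · Unit G1: $56,100 · Unit G2: $71,600 · Unit 4B: $161,700 · Unit 2A: $165,100

Sum of floor area: 21,766.
Proportional shares (ignoring caps): Unit 1B 33,285.91; Unit 3A 54,942.12; Unit G1 112,174.55; Unit G2 63,543.52; Unit 4B 143,500.97; Unit 2A 146,452.93.
Cap binds for Unit G1 ($56,100); balance $497,800 reallocated over remaining floor area 17,358.
Shares after redistribution: Unit 1B 37,511.37 → $37,500; Unit 3A 61,916.71 → $61,900; Unit G2 71,610.01 → $71,600; Unit 4B 161,717.61 → $161,700; Unit 2A 165,044.30 → $165,000.
Rounding difference +$100 applied to Unit 2A → $165,100.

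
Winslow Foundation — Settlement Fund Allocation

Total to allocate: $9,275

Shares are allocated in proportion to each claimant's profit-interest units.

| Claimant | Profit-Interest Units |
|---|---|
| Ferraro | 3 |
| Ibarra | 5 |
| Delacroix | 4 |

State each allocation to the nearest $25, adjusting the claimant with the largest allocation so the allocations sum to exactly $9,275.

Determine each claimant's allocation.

Profit-interest units total: 12.
Raw shares: Ferraro 3/12 × $9,275 = 2,318.75; Ibarra 5/12 × $9,275 = 3,864.58; Delacroix 4/12 × $9,275 = 3,091.67.
Rounded to nearest $25: Ferraro $2,325; Ibarra $3,875; Delacroix $3,100. Sum = $9,300.
Difference $9,275 − $9,300 = −$25 applied to largest allocation (Ibarra): Ibarra becomes $3,850.

Ferraro: $2,325 · Ibarra: $3,850 · Delacroix: $3,100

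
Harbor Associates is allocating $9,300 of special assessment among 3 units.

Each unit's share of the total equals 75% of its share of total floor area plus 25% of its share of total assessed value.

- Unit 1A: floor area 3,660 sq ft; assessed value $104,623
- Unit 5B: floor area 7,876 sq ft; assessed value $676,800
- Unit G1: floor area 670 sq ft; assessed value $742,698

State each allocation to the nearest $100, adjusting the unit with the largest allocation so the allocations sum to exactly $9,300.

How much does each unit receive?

Floor area total 12,206; assessed value total 1,524,121.
Combined weights (75% floor area + 25% assessed value): Unit 1A 0.2421; Unit 5B 0.5950; Unit G1 0.1630.
Proportional shares: Unit 1A 2,251.07; Unit 5B 5,533.10; Unit G1 1,515.83.
After rounding ($100): Unit 1A $2,300; Unit 5B $5,500; Unit G1 $1,500. Sum = $9,300.
Rounded total matches; no reconciliation needed.

Unit 1A: $2,300 | Unit 5B: $5,500 | Unit G1: $1,500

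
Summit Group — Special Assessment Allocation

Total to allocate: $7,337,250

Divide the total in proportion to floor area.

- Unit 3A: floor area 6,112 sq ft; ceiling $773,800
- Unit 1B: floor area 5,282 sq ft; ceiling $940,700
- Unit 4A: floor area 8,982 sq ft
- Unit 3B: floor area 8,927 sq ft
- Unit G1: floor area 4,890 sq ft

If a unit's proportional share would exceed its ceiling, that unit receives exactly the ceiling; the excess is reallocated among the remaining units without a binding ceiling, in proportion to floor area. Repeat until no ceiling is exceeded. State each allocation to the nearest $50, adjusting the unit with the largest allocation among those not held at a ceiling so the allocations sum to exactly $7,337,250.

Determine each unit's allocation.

Unit 3A: $773,800; Unit 1B: $940,700; Unit 4A: $2,215,150; Unit 3B: $2,201,600; Unit G1: $1,206,000

Floor area total: 34,193.
Proportional shares (ignoring caps): Unit 3A 1,311,533.71; Unit 1B 1,133,429.49; Unit 4A 1,927,388.05; Unit 3B 1,915,585.96; Unit G1 1,049,312.80.
Held at cap: Unit 3A ($773,800), Unit 1B ($940,700); residual $5,622,750 reallocated over remaining floor area 22,799.
Shares after redistribution: Unit 4A 2,215,164.72 → $2,215,150; Unit 3B 2,201,600.48 → $2,201,600; Unit G1 1,205,984.80 → $1,206,000.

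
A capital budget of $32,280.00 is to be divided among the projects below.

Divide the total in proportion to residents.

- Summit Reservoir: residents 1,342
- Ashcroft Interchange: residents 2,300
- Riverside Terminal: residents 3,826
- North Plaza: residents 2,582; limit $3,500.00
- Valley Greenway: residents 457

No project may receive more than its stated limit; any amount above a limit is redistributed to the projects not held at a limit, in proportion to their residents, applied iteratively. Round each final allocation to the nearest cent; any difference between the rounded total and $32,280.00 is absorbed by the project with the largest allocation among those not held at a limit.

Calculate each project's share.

Sum of residents: 10,507.
Unconstrained shares: Summit Reservoir 4,122.9428; Ashcroft Interchange 7,066.1464; Riverside Terminal 11,754.3809; North Plaza 7,932.5174; Valley Greenway 1,404.0126.
Cap binds for North Plaza ($3,500.00); balance $28,780.00 reallocated over remaining residents 7,925.
Remaining shares: Summit Reservoir 4,873.5344 → $4,873.53; Ashcroft Interchange 8,352.5552 → $8,352.56; Riverside Terminal 13,894.2940 → $13,894.29; Valley Greenway 1,659.6164 → $1,659.62.

Summit Reservoir: $4,873.53; Ashcroft Interchange: $8,352.56; Riverside Terminal: $13,894.29; North Plaza: $3,500.00; Valley Greenway: $1,659.62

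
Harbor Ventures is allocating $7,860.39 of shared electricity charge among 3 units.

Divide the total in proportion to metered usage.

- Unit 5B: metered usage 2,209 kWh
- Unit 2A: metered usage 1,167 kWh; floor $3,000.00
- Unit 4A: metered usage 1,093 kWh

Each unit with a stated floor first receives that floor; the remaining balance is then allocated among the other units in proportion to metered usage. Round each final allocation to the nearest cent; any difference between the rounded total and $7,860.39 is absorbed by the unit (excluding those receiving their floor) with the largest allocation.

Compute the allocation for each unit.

Guaranteed amounts: Unit 2A $3,000.00. Balance $4,860.39.
Balance split over remaining metered usage 3,302: Unit 5B 3,251.54498 → $3,251.54; Unit 4A 1,608.84502 → $1,608.85.

Unit 5B: $3,251.54; Unit 2A: $3,000.00; Unit 4A: $1,608.85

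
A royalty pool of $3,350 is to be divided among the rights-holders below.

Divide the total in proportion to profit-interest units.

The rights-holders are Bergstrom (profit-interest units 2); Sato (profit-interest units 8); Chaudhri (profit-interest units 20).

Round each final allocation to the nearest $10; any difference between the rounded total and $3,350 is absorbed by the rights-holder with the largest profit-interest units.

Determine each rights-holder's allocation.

Bergstrom: $220; Sato: $890; Chaudhri: $2,240

Total profit-interest units = 30.
Pro-rata amounts: Bergstrom 2/30 × $3,350 = 223.33; Sato 8/30 × $3,350 = 893.33; Chaudhri 20/30 × $3,350 = 2,233.33.
After rounding ($10): Bergstrom $220; Sato $890; Chaudhri $2,230. Sum = $3,340.
Difference $3,350 − $3,340 = +$10 applied to largest profit-interest units (Chaudhri): Chaudhri becomes $2,240.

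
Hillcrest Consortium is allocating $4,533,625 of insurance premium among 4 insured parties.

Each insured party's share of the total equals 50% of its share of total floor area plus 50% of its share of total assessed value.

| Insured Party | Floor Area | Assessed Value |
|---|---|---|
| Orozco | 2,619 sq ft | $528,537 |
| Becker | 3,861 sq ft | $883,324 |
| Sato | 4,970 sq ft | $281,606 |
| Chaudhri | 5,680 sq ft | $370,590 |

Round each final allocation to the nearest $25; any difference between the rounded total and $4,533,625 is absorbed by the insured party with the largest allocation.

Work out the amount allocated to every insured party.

Totals — floor area 17,130, assessed value 2,064,057.
Composite weights (50% floor area + 50% assessed value): Orozco 0.2045; Becker 0.3267; Sato 0.2133; Chaudhri 0.2556.
Unrounded shares: Orozco 927,028.21; Becker 1,481,020.32; Sato 966,948.58; Chaudhri 1,158,627.89.
At nearest $25: Orozco $927,025; Becker $1,481,025; Sato $966,950; Chaudhri $1,158,625. Sum = $4,533,625.
No rounding difference to absorb.

Orozco: $927,025; Becker: $1,481,025; Sato: $966,950; Chaudhri: $1,158,625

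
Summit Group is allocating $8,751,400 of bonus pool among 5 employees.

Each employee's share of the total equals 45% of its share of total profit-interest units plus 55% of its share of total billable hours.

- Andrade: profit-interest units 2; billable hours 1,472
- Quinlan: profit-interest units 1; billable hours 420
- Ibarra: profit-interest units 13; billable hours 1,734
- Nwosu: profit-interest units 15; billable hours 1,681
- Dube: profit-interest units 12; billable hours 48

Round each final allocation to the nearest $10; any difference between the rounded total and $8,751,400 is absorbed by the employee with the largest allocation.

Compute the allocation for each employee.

Profit-interest units total 43; billable hours total 5,355.
Combined weights (45% profit-interest units + 55% billable hours): Andrade 0.1721; Quinlan 0.0536; Ibarra 0.3141; Nwosu 0.3296; Dube 0.1305.
Raw shares: Andrade 1,506,256.31; Quinlan 469,095.79; Ibarra 2,749,180.11; Nwosu 2,884,710.61; Dube 1,142,157.18.
Rounded to nearest $10: Andrade $1,506,260; Quinlan $469,100; Ibarra $2,749,180; Nwosu $2,884,710; Dube $1,142,160. Sum = $8,751,410.
Difference $8,751,400 − $8,751,410 = −$10 applied to largest allocation (Nwosu): Nwosu becomes $2,884,700.

Andrade: $1,506,260 · Quinlan: $469,100 · Ibarra: $2,749,180 · Nwosu: $2,884,700 · Dube: $1,142,160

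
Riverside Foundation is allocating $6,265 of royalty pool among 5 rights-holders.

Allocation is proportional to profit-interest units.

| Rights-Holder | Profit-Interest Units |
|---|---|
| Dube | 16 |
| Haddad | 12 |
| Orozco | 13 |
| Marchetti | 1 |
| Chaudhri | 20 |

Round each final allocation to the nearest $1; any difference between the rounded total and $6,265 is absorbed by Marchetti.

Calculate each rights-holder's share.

Profit-interest units total: 62.
Unrounded shares: Dube 16/62 × $6,265 = 1,616.77; Haddad 12/62 × $6,265 = 1,212.58; Orozco 13/62 × $6,265 = 1,313.63; Marchetti 1/62 × $6,265 = 101.05; Chaudhri 20/62 × $6,265 = 2,020.97.
At nearest $1: Dube $1,617; Haddad $1,213; Orozco $1,314; Marchetti $101; Chaudhri $2,021. Sum = $6,266.
Difference $6,265 − $6,266 = −$1 applied to Marchetti: Marchetti becomes $100.

Dube: $1,617; Haddad: $1,213; Orozco: $1,314; Marchetti: $100; Chaudhri: $2,021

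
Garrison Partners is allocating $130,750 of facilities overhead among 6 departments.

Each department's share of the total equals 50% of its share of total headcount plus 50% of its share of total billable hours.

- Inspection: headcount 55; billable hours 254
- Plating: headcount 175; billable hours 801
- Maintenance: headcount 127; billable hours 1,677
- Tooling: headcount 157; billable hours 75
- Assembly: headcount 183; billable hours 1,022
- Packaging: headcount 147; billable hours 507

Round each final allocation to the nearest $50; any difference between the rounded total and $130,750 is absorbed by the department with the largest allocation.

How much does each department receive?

Inspection: $8,100 | Plating: $25,650 | Maintenance: $35,050 | Tooling: $13,300 | Assembly: $29,600 | Packaging: $19,050

Headcount total 844; billable hours total 4,336.
Combined weights (50% headcount + 50% billable hours): Inspection 0.0619; Plating 0.1960; Maintenance 0.2686; Tooling 0.1017; Assembly 0.2263; Packaging 0.1455.
Pro-rata amounts: Inspection 8,089.84; Plating 25,632.13; Maintenance 35,121.80; Tooling 13,291.78; Assembly 29,583.87; Packaging 19,030.57.
At nearest $50: Inspection $8,100; Plating $25,650; Maintenance $35,100; Tooling $13,300; Assembly $29,600; Packaging $19,050. Sum = $130,800.
Difference $130,750 − $130,800 = −$50 applied to largest allocation (Maintenance): Maintenance becomes $35,050.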